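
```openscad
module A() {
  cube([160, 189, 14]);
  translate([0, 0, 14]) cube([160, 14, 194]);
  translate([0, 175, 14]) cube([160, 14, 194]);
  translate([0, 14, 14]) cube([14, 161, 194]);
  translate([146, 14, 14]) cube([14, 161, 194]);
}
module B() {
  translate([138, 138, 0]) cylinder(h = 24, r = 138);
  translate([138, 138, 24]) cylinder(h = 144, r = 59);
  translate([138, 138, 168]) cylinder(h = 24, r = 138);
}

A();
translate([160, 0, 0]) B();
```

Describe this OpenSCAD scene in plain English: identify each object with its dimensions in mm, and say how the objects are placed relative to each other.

A is an open storage box with external size 160×189×208 mm and wall thickness 14 mm (the base is also 14 mm thick). The base covers the whole footprint; the four walls stand on the base, with the y-facing walls full-width and the x-facing walls fitting between their inner faces.

B is a spool: two coaxial disc flanges of radius 138 mm and thickness 24 mm, joined by a core cylinder of radius 59 mm and height 144 mm. The lower flange rests on z = 0 and the three cylinders share a vertical axis.

The spool is against the open box's +x side, with their −y faces flush.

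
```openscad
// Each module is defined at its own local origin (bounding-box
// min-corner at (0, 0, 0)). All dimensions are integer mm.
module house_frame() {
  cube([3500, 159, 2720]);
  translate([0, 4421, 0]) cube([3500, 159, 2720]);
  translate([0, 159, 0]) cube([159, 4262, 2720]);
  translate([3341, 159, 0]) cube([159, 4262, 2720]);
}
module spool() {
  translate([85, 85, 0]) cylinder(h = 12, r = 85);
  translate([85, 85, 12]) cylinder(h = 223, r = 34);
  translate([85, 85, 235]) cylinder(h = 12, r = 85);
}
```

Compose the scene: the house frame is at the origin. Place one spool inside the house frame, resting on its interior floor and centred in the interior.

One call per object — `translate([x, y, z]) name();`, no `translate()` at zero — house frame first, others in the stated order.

house_frame();
translate([1665, 2205, 0]) spool();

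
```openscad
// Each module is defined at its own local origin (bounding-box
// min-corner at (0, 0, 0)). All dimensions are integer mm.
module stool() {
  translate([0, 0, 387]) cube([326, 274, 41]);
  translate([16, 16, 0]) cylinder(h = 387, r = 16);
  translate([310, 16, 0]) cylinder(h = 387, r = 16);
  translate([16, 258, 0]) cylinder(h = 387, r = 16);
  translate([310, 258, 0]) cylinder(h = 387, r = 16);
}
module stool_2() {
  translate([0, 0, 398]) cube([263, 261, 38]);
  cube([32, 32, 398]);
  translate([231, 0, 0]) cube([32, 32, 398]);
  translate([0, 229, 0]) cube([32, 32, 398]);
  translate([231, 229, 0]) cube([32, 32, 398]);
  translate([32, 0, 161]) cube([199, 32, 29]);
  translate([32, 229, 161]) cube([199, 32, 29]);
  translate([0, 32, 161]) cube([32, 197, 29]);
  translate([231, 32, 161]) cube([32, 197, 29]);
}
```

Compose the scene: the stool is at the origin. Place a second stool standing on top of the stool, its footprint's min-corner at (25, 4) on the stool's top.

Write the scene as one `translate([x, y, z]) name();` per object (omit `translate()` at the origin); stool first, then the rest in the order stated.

stool();
translate([25, 4, 428]) stool_2();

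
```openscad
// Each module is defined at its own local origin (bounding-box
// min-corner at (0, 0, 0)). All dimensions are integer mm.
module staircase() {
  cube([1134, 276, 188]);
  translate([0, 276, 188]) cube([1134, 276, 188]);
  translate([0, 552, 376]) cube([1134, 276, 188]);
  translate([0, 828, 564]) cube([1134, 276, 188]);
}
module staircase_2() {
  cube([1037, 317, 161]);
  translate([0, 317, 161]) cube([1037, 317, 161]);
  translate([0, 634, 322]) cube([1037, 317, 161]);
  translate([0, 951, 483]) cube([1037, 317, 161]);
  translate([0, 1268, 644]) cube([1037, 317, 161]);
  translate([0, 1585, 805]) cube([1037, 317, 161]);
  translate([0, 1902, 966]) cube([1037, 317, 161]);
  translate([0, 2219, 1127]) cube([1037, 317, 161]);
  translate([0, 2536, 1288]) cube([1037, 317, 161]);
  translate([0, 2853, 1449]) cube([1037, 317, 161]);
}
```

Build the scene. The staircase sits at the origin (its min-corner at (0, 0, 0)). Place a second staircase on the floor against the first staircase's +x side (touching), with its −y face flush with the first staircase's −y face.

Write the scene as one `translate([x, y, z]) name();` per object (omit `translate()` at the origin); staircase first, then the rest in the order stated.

staircase();
translate([1134, 0, 0]) staircase_2();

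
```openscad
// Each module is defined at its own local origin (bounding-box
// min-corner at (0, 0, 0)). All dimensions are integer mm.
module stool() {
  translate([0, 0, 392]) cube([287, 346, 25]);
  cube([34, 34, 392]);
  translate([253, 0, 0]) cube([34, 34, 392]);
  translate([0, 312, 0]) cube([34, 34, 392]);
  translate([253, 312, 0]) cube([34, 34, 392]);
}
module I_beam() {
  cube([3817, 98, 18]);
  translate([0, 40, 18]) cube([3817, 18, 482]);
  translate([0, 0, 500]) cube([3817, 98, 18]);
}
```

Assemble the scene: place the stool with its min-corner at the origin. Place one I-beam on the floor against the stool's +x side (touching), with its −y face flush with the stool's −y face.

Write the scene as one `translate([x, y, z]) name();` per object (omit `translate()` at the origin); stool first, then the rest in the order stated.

stool();
translate([287, 0, 0]) I_beam();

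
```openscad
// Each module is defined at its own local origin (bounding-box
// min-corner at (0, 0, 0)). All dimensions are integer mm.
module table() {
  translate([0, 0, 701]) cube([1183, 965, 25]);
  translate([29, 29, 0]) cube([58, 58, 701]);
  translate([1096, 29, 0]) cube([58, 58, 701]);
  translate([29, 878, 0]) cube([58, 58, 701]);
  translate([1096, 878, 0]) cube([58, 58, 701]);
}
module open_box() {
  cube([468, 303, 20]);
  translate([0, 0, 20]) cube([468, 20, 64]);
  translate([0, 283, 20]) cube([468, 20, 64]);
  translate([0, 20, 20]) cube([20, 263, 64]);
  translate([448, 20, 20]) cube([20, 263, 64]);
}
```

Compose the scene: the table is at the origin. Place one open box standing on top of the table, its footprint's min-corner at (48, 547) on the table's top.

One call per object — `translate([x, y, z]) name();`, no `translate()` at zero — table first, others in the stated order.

table();
translate([48, 547, 726]) open_box();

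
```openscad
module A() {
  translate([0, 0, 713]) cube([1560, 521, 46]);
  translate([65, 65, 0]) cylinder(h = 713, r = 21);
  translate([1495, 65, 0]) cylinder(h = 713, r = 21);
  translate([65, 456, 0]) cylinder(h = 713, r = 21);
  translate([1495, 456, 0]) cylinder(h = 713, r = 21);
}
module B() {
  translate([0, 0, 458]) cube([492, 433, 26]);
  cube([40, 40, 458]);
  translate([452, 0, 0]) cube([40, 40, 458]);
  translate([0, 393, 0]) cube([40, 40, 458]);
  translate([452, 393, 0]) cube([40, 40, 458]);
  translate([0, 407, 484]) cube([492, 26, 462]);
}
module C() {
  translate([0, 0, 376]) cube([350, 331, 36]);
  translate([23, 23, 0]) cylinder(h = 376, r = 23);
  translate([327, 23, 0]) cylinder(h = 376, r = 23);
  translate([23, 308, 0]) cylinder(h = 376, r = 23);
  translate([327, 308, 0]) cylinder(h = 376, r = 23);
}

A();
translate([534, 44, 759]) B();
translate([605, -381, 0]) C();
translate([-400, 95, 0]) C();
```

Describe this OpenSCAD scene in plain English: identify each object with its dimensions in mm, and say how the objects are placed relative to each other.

A is a table: top 1560 mm (x) × 521 mm (y), 46 mm thick, upper face at z = 759 mm, on four round legs of 42 mm diameter, each leg's bounding box inset 44 mm from the nearest pair of top edges, running from z = 0 to the bottom of the top.

B is a chair. The seat is a 492×433×26 mm slab with its top at z = 484 mm, on four 40×40 mm corner legs (flush with the seat edges, standing on z = 0). A flat backrest 26 mm thick, 462 mm tall, spans the full seat width and rises from the seat top along its +y edge, rear face flush with the rear of the seat.

C is a four-legged stool. The seat is a 350×331×36 mm slab whose top surface is at z = 412 mm; four round legs, each 46 mm in diameter, run from the floor (z = 0) to the underside of the seat, each leg's axis is inset half a diameter from the nearest pair of seat edges (so the leg's bounding box is flush with the corner).

The chair is on top of the table, centred. Two stools sit around the table at the −y, −x sides.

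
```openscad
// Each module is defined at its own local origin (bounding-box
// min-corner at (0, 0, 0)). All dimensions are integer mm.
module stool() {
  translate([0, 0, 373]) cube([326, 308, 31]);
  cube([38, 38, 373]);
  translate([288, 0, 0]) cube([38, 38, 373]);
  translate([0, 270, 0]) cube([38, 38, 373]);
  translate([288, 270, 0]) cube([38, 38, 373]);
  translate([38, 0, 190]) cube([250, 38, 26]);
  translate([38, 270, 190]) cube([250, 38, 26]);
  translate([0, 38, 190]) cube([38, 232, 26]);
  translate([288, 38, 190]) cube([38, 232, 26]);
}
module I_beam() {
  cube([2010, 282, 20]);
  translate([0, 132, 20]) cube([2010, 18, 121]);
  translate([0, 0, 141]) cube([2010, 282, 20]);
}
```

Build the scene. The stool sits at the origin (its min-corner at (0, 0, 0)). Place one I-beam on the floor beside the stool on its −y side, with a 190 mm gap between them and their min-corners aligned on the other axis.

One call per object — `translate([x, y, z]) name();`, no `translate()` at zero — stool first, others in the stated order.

stool();
translate([0, -472, 0]) I_beam();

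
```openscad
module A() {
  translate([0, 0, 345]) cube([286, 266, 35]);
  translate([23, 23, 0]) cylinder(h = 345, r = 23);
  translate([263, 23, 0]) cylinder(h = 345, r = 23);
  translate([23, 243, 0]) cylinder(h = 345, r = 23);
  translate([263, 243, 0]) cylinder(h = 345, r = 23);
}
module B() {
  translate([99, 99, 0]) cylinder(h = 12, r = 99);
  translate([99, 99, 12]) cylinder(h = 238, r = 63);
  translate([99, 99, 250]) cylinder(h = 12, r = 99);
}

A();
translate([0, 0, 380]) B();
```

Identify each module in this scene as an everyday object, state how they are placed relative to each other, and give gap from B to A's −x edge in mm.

The spool's min-x is at 0; the stool's min-x is 0; gap = 0 mm.

A is a stool. B is a spool. The spool is on top of the stool. The gap from the spool to the stool's −x edge is 0 mm.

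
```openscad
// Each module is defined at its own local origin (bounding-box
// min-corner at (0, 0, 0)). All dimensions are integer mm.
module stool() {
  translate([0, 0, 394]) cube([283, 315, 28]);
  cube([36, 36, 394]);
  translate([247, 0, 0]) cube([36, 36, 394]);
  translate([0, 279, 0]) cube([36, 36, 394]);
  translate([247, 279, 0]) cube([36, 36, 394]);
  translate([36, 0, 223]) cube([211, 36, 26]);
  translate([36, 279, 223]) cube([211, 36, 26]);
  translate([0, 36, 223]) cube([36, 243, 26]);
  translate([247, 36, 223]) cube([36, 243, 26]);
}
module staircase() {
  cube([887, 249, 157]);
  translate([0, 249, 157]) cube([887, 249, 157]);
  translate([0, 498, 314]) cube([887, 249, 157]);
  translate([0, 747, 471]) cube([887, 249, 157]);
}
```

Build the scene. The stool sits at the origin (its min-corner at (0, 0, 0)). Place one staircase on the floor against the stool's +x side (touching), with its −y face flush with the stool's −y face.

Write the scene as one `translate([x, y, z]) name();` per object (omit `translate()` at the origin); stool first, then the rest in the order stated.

stool();
translate([283, 0, 0]) staircase();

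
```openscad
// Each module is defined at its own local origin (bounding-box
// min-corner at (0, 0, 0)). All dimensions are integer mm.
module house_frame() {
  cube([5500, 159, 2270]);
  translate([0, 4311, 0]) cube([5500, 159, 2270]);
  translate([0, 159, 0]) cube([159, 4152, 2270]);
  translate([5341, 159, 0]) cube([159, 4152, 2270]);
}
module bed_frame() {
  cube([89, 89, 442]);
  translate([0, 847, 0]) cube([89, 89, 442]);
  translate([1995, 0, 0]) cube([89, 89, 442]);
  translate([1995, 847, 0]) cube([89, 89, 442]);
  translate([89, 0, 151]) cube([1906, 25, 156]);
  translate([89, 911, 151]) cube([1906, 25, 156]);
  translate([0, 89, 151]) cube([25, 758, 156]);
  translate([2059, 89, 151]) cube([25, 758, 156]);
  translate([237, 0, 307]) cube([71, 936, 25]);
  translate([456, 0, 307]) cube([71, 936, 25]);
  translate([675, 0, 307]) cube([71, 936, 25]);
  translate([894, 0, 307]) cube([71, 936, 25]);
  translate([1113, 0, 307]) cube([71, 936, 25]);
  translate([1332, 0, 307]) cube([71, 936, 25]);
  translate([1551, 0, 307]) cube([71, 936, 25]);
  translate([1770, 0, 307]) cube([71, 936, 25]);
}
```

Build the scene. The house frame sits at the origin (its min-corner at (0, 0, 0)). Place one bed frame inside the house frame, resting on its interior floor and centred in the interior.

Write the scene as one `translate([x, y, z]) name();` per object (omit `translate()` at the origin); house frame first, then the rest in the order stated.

house_frame();
translate([1708, 1767, 0]) bed_frame();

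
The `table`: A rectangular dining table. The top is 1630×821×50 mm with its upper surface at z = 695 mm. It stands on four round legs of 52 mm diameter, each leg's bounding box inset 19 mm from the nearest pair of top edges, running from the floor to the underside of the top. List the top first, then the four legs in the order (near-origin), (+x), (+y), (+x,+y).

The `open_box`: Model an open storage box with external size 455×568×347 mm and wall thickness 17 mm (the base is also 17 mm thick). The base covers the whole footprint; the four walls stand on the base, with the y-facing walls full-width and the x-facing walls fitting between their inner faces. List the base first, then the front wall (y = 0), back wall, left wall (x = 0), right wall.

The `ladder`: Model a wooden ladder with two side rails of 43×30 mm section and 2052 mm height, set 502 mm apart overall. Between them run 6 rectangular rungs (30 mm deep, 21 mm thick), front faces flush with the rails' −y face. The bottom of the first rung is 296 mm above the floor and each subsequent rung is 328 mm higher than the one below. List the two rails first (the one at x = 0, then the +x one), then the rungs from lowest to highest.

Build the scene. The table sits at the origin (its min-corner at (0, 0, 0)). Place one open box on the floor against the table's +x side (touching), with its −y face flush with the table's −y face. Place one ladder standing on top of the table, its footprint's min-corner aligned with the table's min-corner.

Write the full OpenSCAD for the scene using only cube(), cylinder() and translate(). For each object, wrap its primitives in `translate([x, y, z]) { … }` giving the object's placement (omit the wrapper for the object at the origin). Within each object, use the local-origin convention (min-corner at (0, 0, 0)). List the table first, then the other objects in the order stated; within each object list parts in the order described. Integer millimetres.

translate([0, 0, 645]) cube([1630, 821, 50]);
translate([45, 45, 0]) cylinder(h = 645, r = 26);
translate([1585, 45, 0]) cylinder(h = 645, r = 26);
translate([45, 776, 0]) cylinder(h = 645, r = 26);
translate([1585, 776, 0]) cylinder(h = 645, r = 26);
translate([1630, 0, 0]) {
  cube([455, 568, 17]);
  translate([0, 0, 17]) cube([455, 17, 330]);
  translate([0, 551, 17]) cube([455, 17, 330]);
  translate([0, 17, 17]) cube([17, 534, 330]);
  translate([438, 17, 17]) cube([17, 534, 330]);
}
translate([0, 0, 695]) {
  cube([43, 30, 2052]);
  translate([459, 0, 0]) cube([43, 30, 2052]);
  translate([43, 0, 296]) cube([416, 30, 21]);
  translate([43, 0, 624]) cube([416, 30, 21]);
  translate([43, 0, 952]) cube([416, 30, 21]);
  translate([43, 0, 1280]) cube([416, 30, 21]);
  translate([43, 0, 1608]) cube([416, 30, 21]);
  translate([43, 0, 1936]) cube([416, 30, 21]);
}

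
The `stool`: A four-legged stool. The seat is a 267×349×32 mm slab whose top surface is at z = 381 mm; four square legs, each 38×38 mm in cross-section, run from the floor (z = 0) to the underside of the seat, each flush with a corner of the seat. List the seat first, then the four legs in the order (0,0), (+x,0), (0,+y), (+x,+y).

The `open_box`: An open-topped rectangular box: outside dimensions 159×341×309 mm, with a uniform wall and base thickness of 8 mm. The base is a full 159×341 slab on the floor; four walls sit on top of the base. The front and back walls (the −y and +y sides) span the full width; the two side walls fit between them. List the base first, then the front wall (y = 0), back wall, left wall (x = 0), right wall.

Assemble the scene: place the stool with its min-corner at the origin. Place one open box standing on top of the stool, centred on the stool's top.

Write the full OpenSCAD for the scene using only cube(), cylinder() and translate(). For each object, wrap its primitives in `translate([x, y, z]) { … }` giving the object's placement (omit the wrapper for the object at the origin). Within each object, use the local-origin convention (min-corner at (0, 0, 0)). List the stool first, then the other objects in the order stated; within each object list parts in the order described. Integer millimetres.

translate([0, 0, 349]) cube([267, 349, 32]);
cube([38, 38, 349]);
translate([229, 0, 0]) cube([38, 38, 349]);
translate([0, 311, 0]) cube([38, 38, 349]);
translate([229, 311, 0]) cube([38, 38, 349]);
translate([54, 4, 381]) {
  cube([159, 341, 8]);
  translate([0, 0, 8]) cube([159, 8, 301]);
  translate([0, 333, 8]) cube([159, 8, 301]);
  translate([0, 8, 8]) cube([8, 325, 301]);
  translate([151, 8, 8]) cube([8, 325, 301]);
}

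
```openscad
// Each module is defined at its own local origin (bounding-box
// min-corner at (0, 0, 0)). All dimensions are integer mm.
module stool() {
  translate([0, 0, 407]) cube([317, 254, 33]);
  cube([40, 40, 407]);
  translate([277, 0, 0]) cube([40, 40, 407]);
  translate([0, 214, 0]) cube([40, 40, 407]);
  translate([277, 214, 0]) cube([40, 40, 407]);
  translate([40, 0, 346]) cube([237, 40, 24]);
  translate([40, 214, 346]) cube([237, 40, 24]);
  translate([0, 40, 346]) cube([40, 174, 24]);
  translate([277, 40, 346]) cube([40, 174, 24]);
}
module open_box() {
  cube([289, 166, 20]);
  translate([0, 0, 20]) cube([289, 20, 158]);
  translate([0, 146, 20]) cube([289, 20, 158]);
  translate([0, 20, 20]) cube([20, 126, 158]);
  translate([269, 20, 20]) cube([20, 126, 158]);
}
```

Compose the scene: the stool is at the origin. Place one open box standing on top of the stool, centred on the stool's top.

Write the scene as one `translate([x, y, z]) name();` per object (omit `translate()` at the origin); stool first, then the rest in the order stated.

stool();
translate([14, 44, 440]) open_box();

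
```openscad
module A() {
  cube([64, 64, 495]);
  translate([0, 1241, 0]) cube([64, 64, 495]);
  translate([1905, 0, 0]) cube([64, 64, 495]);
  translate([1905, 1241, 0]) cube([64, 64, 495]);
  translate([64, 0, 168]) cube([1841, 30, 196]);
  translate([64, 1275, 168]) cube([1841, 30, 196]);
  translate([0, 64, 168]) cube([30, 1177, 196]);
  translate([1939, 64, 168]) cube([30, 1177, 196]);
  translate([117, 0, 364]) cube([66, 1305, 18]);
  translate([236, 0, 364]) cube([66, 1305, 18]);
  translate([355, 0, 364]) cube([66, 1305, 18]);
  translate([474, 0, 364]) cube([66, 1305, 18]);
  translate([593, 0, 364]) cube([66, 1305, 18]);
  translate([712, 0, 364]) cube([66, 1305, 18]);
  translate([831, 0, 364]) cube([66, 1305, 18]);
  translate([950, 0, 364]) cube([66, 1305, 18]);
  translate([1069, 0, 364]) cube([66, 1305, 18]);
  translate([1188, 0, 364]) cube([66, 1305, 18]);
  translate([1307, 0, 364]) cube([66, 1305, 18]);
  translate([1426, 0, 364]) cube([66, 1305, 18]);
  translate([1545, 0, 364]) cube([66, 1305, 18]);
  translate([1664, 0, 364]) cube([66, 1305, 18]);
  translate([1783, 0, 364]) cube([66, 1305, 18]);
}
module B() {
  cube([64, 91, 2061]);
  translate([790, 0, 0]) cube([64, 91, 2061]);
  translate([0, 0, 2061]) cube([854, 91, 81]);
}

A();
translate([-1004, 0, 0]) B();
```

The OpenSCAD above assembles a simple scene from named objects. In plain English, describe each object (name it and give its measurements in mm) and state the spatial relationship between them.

A is a bed frame 1969 mm long (x) by 1305 mm wide (y). Four 64×64 mm corner posts, 495 mm tall, at the corners of the footprint. Four rails of 30 mm thickness and 196 mm height run between adjacent posts with their undersides at z = 168 mm, their outer faces flush with the outside of the frame (the two x-running rails run between the posts' inner faces; the two y-running rails run between the posts' inner faces). 15 slats, each 66 mm wide (x) and 18 mm thick, lie across the top of the two x-running rails, running the full 1305 mm width of the frame in y; the slats are evenly spaced along x between the inner faces of the end posts with equal gaps (rounded down to the nearest mm) at the −x end and between each pair — any rounding remainder accumulates at the +x end.

B is a door frame. The clear opening is 726 mm wide and 2061 mm high. Two 64 mm wide jambs, 91 mm deep, stand either side of the opening from the floor to the top of the opening. A 81 mm thick head sits across the top of both jambs, spanning the full outside width of the frame.

The door frame is on the floor beside the bed frame on its −x side.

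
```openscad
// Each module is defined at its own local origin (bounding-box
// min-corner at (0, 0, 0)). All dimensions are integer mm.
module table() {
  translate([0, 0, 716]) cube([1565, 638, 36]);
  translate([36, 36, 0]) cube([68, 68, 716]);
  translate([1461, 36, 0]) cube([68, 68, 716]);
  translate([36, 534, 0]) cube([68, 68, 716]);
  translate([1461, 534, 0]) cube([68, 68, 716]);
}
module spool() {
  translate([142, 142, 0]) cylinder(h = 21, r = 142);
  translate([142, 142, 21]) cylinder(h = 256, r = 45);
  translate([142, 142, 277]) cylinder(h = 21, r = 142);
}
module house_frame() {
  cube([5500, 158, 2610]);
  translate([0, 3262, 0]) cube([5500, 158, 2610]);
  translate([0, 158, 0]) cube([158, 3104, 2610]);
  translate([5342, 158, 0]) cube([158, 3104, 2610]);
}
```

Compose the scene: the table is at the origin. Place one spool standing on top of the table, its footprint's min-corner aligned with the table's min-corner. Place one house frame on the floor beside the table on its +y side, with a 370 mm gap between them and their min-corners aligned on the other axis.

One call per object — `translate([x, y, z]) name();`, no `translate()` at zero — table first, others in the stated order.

table();
translate([0, 0, 752]) spool();
translate([0, 1008, 0]) house_frame();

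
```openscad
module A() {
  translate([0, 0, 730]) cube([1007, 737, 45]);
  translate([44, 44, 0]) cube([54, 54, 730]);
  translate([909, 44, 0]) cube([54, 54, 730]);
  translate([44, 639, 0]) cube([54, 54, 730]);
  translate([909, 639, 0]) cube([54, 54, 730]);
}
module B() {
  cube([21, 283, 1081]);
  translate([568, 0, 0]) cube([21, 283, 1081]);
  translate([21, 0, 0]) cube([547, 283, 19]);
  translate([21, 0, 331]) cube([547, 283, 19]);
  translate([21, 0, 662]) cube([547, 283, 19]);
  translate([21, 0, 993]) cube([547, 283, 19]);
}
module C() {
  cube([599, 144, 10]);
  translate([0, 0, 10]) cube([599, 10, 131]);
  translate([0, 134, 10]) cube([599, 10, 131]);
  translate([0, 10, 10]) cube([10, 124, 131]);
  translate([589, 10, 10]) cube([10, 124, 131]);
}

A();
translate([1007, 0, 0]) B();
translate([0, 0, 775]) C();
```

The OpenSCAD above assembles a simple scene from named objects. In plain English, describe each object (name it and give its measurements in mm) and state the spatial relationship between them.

A is a rectangular dining table. The top is 1007×737×45 mm with its upper surface at z = 775 mm. It stands on four 54×54 mm square legs, each inset 44 mm from the nearest pair of top edges, running from the floor to the underside of the top.

B is an open bookshelf. Two side panels, each 21 mm thick, 283 mm deep and 1081 mm tall, stand 589 mm apart (outside-to-outside). Between them sit 4 shelves, each 19 mm thick and 283 mm deep, spanning the full gap between the sides. The bottom shelf rests on the floor (its underside at z = 0) and the clear gap between one shelf's top and the next shelf's underside is 312 mm.

C is an open storage box with external size 599×144×141 mm and wall thickness 10 mm (the base is also 10 mm thick). The base covers the whole footprint; the four walls stand on the base, with the y-facing walls full-width and the x-facing walls fitting between their inner faces.

The bookshelf is against the table's +x side, with their −y faces flush. The open box is on top of the table.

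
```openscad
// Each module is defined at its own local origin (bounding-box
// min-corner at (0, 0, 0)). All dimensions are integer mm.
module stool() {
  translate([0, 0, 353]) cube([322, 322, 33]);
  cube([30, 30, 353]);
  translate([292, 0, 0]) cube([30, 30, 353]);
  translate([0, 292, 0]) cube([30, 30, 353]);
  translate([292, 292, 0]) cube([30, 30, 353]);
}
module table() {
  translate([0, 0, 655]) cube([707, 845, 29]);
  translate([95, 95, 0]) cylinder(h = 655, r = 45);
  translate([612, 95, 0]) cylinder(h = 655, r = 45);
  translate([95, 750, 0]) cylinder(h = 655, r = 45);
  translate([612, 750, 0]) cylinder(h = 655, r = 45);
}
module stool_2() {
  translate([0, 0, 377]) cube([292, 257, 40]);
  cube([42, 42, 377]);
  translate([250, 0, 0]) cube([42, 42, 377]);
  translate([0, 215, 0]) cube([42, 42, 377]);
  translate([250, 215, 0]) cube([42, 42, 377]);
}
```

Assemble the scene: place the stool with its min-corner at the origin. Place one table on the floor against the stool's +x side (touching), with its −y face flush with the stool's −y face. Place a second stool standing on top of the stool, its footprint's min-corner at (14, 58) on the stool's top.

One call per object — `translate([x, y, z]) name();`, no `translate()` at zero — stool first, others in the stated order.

stool();
translate([322, 0, 0]) table();
translate([14, 58, 386]) stool_2();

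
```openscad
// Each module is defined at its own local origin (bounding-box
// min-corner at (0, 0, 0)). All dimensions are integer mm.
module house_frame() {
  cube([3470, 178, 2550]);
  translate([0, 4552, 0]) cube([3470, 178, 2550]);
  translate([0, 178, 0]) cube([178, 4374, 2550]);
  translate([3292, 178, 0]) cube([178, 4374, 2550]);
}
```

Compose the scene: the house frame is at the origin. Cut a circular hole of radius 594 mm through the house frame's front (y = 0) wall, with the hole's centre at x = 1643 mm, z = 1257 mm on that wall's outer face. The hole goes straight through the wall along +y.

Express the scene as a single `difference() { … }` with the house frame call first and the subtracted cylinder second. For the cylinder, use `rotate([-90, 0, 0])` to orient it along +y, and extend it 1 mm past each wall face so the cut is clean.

difference() {
  house_frame();
  translate([1643, -1, 1257]) rotate([-90, 0, 0]) cylinder(h = 180, r = 594);
}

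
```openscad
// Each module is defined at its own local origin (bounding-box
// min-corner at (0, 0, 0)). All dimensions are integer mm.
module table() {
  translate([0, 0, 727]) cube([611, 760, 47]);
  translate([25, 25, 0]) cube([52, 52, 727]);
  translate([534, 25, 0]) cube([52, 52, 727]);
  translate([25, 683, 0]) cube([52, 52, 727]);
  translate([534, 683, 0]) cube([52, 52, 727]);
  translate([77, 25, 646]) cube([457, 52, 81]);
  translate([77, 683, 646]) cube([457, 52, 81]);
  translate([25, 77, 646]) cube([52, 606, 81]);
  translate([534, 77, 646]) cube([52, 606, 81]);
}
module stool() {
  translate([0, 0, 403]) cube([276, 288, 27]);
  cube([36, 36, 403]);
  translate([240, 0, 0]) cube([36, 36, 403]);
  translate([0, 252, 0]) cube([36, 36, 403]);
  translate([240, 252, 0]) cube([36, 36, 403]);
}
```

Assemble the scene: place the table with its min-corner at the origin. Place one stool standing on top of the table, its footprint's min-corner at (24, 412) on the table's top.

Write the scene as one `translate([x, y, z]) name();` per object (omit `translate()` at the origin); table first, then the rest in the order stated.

table();
translate([24, 412, 774]) stool();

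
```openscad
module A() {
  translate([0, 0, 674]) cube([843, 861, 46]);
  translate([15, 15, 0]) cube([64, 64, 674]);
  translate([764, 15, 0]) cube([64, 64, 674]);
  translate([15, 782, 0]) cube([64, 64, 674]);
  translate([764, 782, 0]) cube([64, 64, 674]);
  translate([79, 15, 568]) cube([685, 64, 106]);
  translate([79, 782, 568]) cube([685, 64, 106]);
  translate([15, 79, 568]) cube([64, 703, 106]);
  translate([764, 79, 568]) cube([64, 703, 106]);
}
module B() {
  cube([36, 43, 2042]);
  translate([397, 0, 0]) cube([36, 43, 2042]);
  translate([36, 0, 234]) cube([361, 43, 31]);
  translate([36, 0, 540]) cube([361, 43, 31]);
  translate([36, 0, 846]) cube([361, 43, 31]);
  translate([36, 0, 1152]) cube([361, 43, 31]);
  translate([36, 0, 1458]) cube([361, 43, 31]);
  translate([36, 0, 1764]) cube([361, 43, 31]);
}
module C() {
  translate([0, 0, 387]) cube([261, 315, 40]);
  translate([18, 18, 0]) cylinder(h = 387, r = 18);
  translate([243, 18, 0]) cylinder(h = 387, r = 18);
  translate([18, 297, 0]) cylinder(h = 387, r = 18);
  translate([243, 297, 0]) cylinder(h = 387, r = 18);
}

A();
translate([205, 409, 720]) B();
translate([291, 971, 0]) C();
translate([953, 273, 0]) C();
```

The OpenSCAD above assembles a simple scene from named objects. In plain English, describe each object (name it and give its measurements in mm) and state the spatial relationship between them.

A is a table with a 843×861 mm rectangular top, 46 mm thick, top surface at z = 720 mm, supported by four 64×64 mm square legs, each inset 15 mm from the nearest pair of top edges, running from the floor. Four apron rails, 64 mm thick and 106 mm tall, run between adjacent legs with their top edges flush with the underside of the top and their outer faces flush with the legs' outer faces.

B is a wooden ladder with two side rails of 36×43 mm section and 2042 mm height, set 433 mm apart overall. Between them run 6 rectangular rungs (43 mm deep, 31 mm thick), front faces flush with the rails' −y face. The bottom of the first rung is 234 mm above the floor and each subsequent rung is 306 mm higher than the one below.

C is a four-legged stool. The seat is 261×315 mm, 40 mm thick, top at z = 427 mm. It stands on four round legs, each 36 mm in diameter, from z = 0 to the seat underside, each leg's axis is inset half a diameter from the nearest pair of seat edges (so the leg's bounding box is flush with the corner).

The ladder is on top of the table, centred. Two stools sit around the table at the +y, +x sides.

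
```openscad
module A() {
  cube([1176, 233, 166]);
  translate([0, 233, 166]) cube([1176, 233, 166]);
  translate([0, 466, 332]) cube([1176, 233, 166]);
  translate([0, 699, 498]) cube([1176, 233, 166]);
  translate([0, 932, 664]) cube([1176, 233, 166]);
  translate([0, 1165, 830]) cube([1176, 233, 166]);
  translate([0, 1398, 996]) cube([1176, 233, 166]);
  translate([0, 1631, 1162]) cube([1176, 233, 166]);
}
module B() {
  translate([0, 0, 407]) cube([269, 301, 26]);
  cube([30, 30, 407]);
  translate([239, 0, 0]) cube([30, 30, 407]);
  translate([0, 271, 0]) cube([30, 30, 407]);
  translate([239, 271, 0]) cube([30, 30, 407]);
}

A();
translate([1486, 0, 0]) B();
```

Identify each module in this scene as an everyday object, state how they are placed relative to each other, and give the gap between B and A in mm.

A is a staircase. B is a stool. The stool is on the floor beside the staircase on its +x side. The gap between the stool and the staircase is 310 mm.

The stool's nearest face is 310 mm from the staircase's +x face.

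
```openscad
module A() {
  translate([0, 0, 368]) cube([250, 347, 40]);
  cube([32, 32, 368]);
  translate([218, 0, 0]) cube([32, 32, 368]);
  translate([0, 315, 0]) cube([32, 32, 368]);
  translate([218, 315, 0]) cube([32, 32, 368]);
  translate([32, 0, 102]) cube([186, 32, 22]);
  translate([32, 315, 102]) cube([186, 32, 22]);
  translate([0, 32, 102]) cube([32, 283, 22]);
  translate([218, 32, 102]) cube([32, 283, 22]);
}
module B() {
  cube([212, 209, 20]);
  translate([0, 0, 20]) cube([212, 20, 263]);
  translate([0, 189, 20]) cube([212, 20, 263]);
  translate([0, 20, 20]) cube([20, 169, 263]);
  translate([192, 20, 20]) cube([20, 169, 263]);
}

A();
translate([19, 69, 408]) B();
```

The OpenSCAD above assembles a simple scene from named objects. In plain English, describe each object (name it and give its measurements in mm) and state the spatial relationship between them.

A is a four-legged stool. The seat is a 250×347×40 mm slab whose top surface is at z = 408 mm; four square legs, each 32×32 mm in cross-section, run from the floor (z = 0) to the underside of the seat, each flush with a corner of the seat. Four stretchers, 32 mm wide and 22 mm tall, connect adjacent legs with their undersides at z = 102 mm, each running between the inner faces of the legs it joins and aligned with the legs' outer faces on the other axis.

B is an open storage box with external size 212×209×283 mm and wall thickness 20 mm (the base is also 20 mm thick). The base covers the whole footprint; the four walls stand on the base, with the y-facing walls full-width and the x-facing walls fitting between their inner faces.

The open box is on top of the stool, centred.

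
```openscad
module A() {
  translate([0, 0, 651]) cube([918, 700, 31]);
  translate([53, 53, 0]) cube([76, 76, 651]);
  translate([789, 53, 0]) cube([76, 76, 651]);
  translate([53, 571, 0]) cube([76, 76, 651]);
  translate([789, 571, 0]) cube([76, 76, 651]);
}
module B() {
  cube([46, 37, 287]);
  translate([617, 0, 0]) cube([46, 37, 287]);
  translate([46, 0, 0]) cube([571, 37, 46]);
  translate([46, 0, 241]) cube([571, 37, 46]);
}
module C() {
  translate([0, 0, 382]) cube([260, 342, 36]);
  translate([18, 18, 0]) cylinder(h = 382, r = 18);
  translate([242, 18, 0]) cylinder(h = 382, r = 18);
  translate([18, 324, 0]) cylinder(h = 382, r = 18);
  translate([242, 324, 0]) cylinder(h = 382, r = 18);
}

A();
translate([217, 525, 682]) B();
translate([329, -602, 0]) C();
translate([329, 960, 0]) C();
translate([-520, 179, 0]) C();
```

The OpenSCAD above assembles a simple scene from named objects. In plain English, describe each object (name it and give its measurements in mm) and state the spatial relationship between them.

A is a rectangular dining table. The top is 918×700×31 mm with its upper surface at z = 682 mm. It stands on four 76×76 mm square legs, each inset 53 mm from the nearest pair of top edges, running from the floor to the underside of the top.

B is a picture frame with a 571×195 mm rectangular opening (x by z) and a uniform 46 mm border on every side. Frame depth is 37 mm along y. It is built from two vertical stiles running the full outside height and two horizontal rails spanning the gap between the stiles.

C is a simple wooden stool: a rectangular seat 260 mm (x) by 342 mm (y), 36 mm thick, top face at z = 418 mm, on four round legs, each 36 mm in diameter. The legs rest on z = 0, each leg's axis is inset half a diameter from the nearest pair of seat edges (so the leg's bounding box is flush with the corner).

The picture frame is on top of the table. Three stools sit around the table at the −y, +y, −x sides.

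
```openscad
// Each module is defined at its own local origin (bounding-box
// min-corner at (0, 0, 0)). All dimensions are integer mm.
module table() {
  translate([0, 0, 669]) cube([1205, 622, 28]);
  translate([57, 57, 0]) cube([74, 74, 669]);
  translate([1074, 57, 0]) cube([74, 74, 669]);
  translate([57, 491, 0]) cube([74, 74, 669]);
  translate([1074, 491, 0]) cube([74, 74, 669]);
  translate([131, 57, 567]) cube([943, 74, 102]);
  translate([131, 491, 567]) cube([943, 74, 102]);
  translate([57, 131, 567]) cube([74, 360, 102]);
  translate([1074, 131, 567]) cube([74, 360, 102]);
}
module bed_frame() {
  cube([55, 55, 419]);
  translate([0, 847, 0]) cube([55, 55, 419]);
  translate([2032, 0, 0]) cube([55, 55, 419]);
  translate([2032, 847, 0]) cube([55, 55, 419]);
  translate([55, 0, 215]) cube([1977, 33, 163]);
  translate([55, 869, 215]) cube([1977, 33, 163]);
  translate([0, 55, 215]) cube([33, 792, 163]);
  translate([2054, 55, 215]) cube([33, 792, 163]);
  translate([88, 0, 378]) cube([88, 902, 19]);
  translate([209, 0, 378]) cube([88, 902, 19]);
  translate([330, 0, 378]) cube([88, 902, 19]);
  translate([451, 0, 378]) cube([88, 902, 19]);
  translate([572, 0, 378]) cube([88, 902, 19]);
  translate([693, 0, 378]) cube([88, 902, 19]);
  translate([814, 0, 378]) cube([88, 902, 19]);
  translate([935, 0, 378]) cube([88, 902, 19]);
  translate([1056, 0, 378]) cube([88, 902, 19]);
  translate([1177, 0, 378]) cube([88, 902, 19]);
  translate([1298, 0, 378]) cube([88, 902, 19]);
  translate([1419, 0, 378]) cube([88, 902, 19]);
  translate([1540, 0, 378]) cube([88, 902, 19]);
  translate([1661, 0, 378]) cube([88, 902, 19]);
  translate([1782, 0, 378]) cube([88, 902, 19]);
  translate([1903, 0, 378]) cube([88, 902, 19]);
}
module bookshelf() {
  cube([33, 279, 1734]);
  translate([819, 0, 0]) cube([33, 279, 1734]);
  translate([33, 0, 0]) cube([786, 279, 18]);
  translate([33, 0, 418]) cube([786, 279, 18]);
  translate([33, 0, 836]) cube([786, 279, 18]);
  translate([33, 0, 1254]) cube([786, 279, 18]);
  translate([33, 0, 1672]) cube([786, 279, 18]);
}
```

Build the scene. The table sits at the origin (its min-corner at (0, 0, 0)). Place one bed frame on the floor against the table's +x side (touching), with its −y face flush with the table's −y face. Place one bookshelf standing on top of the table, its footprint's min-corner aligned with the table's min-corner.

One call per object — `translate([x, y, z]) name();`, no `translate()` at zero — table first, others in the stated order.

table();
translate([1205, 0, 0]) bed_frame();
translate([0, 0, 697]) bookshelf();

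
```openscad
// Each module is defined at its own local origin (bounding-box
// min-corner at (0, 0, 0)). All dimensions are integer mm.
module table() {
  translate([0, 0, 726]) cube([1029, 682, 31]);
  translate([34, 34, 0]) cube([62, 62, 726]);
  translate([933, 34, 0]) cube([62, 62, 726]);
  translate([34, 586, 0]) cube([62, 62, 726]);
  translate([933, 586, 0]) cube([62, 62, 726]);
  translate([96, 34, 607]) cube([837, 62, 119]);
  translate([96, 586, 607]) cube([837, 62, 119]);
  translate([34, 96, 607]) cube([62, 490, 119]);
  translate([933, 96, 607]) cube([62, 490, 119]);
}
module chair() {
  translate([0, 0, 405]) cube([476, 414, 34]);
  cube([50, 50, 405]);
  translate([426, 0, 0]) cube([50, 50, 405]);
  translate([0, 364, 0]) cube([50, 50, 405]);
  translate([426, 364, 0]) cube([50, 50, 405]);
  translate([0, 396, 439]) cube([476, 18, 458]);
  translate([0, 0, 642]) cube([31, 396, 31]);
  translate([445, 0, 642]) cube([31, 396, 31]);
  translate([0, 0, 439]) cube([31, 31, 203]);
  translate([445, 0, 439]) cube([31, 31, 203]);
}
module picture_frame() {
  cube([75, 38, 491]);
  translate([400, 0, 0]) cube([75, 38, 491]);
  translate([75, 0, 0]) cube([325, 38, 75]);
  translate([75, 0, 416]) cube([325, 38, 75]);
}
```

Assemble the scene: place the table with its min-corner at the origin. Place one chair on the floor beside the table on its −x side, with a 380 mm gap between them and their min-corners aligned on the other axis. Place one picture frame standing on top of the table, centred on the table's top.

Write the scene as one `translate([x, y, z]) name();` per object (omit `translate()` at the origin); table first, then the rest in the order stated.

table();
translate([-856, 0, 0]) chair();
translate([277, 322, 757]) picture_frame();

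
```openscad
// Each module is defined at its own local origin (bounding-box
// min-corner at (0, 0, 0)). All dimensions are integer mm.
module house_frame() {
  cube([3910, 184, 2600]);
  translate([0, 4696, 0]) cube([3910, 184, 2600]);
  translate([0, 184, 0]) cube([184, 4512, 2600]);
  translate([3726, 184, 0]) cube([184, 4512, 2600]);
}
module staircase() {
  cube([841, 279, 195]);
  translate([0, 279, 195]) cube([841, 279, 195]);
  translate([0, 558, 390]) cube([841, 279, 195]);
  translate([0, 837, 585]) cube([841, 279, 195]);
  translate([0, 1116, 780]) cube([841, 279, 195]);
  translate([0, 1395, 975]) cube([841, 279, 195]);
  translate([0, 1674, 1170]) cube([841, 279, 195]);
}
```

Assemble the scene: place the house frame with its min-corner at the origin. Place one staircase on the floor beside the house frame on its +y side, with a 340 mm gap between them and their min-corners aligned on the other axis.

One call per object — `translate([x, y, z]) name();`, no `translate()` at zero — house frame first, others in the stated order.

house_frame();
translate([0, 5220, 0]) staircase();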